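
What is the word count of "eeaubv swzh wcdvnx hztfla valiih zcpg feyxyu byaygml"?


Input string: 'eeaubv swzh wcdvnx hztfla valiih zcpg feyxyu byaygml'
Operation: split by spaces
Words found: 'eeaubv', 'swzh', 'wcdvnx', 'hztfla', 'valiih', 'zcpg', 'feyxyu', 'byaygml'
Word count: 8


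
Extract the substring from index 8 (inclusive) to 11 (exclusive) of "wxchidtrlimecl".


Input string: 'wxchidtrlimecl'
Operation: slice [8:11]
Extract characters: s[8]='l', s[9]='i', s[10]='m'
Result: lim


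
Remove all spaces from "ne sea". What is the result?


Input string: 'ne sea'
Operation: remove all spaces
Words: 'ne', 'sea'
Join without spaces: nesea


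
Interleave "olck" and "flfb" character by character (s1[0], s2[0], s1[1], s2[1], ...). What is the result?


String 1: 'olck'
String 2: 'flfb'
Operation: alternate characters
Pairs: 'o'+'f', 'l'+'l', 'c'+'f', 'k'+'b'
Result: ofllcfkb


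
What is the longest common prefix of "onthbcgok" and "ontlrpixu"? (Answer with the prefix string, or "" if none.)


String 1: 'onthbcgok'
String 2: 'ontlrpixu'
Compare position by position:
pos 0: 'o' vs 'o' match
pos 1: 'n' vs 'n' match
pos 2: 't' vs 't' match
pos 3: 'h' vs 'l' differ -> stop
Longest common prefix: "ont" (length 3)


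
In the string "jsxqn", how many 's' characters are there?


Input string: 'jsxqn'
Target character: 's'
Scan each position: s[1]='s'
Matches found at indices: 1
Total: 1


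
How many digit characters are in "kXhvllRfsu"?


Input string: 'kXhvllRfsu'
Operation: count digit characters (0-9)
Scan: 'k', 'X', 'h', 'v', 'l', 'l', 'R', 'f', 's', 'u'
Digits found: 0
Result: 0


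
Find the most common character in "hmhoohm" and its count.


Input: 'hmhoohm'
Operation: tally each character
Counts: 'h':3, 'm':2, 'o':2
Maximum: 'h' appears 3 times


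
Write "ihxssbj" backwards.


Input string: 'ihxssbj'
Operation: reverse character order
Original order: 'i' -> 'h' -> 'x' -> 's' -> 's' -> 'b' -> 'j'
Reversed order: 'j' -> 'b' -> 's' -> 's' -> 'x' -> 'h' -> 'i'
Result: jbssxhi


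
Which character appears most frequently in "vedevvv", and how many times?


Input: 'vedevvv'
Operation: tally each character
Counts: 'd':1, 'e':2, 'v':4
Maximum: 'v' appears 4 times


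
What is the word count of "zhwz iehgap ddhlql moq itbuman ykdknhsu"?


Input string: 'zhwz iehgap ddhlql moq itbuman ykdknhsu'
Operation: split by spaces
Words found: 'zhwz', 'iehgap', 'ddhlql', 'moq', 'itbuman', 'ykdknhsu'
Word count: 6


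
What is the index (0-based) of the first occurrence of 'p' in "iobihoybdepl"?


Input string: 'iobihoybdepl'
Target: 'p'
Scanning left to right: s[0]='i', s[1]='o', s[2]='b', s[3]='i', s[4]='h', s[5]='o', s[6]='y', s[7]='b', s[8]='d', s[9]='e', s[10]='p'
First match at index: 10


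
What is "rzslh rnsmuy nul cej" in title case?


Input string: 'rzslh rnsmuy nul cej'
Operation: capitalize first letter of each word
Word transformations: 'rzslh'->'Rzslh', 'rnsmuy'->'Rnsmuy', 'nul'->'Nul', 'cej'->'Cej'
Result: Rzslh Rnsmuy Nul Cej


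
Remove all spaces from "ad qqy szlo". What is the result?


Input string: 'ad qqy szlo'
Operation: remove all spaces
Words: 'ad', 'qqy', 'szlo'
Join without spaces: adqqyszlo


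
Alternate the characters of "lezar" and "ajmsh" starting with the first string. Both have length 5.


String 1: 'lezar'
String 2: 'ajmsh'
Operation: alternate characters
Pairs: 'l'+'a', 'e'+'j', 'z'+'m', 'a'+'s', 'r'+'h'
Result: laejzmasrh


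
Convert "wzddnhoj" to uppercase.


Input string: 'wzddnhoj'
Operation: convert each letter to uppercase
Mapping: 'w'->'W', 'z'->'Z', 'd'->'D', 'd'->'D', 'n'->'N', 'h'->'H', 'o'->'O', 'j'->'J'
Result: WZDDNHOJ


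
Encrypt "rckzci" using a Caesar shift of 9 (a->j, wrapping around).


Input: 'rckzci', shift = 9
Operation: for each letter, (position + 9) mod 26
Mapping: 'r'(17+9=26, 26 mod 26=0)->'a', 'c'(2+9=11)->'l', 'k'(10+9=19)->'t', 'z'(25+9=34, 34 mod 26=8)->'i', 'c'(2+9=11)->'l', 'i'(8+9=17)->'r'
Result: altilr


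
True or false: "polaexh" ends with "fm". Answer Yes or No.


Input string: 'polaexh'
Suffix to check: 'fm'
Last 2 characters of input: 'xh'
Match: False
Result: No


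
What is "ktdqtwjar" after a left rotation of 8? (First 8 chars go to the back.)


Input: 'ktdqtwjar', shift = 8
Operation: split at index 8 and swap parts
Front part s[0:8] = 'ktdqtwja'
Back part s[8:] = 'r'
Rotated = back + front = 'r' + 'ktdqtwja'
Result: rktdqtwja


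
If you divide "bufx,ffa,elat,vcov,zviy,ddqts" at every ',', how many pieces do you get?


Input string: 'bufx,ffa,elat,vcov,zviy,ddqts'
Delimiter: ','
Split result: 'bufx', 'ffa', 'elat', 'vcov', 'zviy', 'ddqts'
Number of parts: 6


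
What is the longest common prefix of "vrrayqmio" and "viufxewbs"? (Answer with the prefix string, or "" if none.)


String 1: 'vrrayqmio'
String 2: 'viufxewbs'
Compare position by position:
pos 0: 'v' vs 'v' match
pos 1: 'r' vs 'i' differ -> stop
Longest common prefix: "v" (length 1)


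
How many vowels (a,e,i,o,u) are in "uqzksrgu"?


Input string: 'uqzksrgu'
Operation: count vowels (a, e, i, o, u)
Scan: s[0]='u' (vowel), s[1]='q', s[2]='z', s[3]='k', s[4]='s', s[5]='r', s[6]='g', s[7]='u' (vowel)
Vowels found: 2
Result: 2


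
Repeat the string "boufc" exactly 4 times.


Input string: 'boufc'
Operation: repeat 4 times
Concatenation: 'boufc' + 'boufc' + 'boufc' + 'boufc'
Result: boufcboufcboufcboufc


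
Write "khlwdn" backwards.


Input string: 'khlwdn'
Operation: reverse character order
Original order: 'k' -> 'h' -> 'l' -> 'w' -> 'd' -> 'n'
Reversed order: 'n' -> 'd' -> 'w' -> 'l' -> 'h' -> 'k'
Result: ndwlhk


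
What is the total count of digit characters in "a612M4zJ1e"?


Input string: 'a612M4zJ1e'
Operation: count digit characters (0-9)
Scan: 'a', '6'(digit), '1'(digit), '2'(digit), 'M', '4'(digit), 'z', 'J', '1'(digit), 'e'
Digits found: 5
Result: 5


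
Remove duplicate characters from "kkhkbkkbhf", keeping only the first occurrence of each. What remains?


Input: 'kkhkbkkbhf'
Operation: keep first occurrence of each character
Scan: s[0]='k' new -> keep; s[1]='k' seen -> skip; s[2]='h' new -> keep; s[3]='k' seen -> skip; s[4]='b' new -> keep; s[5]='k' seen -> skip; s[6]='k' seen -> skip; s[7]='b' seen -> skip; s[8]='h' seen -> skip; s[9]='f' new -> keep
Result: khbf


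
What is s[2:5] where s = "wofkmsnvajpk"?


Input string: 'wofkmsnvajpk'
Operation: slice [2:5]
Extract characters: s[2]='f', s[3]='k', s[4]='m'
Result: fkm


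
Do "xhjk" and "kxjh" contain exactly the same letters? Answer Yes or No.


String 1: 'xhjk' -> sorted: 'hjkx'
String 2: 'kxjh' -> sorted: 'hjkx'
Compare sorted forms: 'hjkx' == 'hjkx'
Anagram: Yes


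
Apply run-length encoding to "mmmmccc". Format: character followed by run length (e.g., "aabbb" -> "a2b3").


Input: 'mmmmccc'
Operation: identify consecutive runs
Runs: 'mmmm' -> m4, 'ccc' -> c3
Encoded: m4c3


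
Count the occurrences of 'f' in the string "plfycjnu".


Input string: 'plfycjnu'
Target character: 'f'
Scan each position: s[2]='f'
Matches found at indices: 2
Total: 1


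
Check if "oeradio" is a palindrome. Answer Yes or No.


Input string: 'oeradio'
Reversed: 'oidareo'
Compare pairs: s[0]='o' vs s[6]='o' (match), s[1]='e' vs s[5]='i' (mismatch), s[2]='r' vs s[4]='d' (mismatch)
Palindrome: No


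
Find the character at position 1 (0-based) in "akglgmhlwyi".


Input string: 'akglgmhlwyi'
Operation: get character at index 1
Index mapping: s[0]='a', s[1]='k'
Result: 'k'


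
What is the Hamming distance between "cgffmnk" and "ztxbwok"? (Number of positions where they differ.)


String 1: 'cgffmnk'
String 2: 'ztxbwok'
Compare each position: pos 0: 'c'!='z', pos 1: 'g'!='t', pos 2: 'f'!='x', pos 3: 'f'!='b', pos 4: 'm'!='w', pos 5: 'n'!='o', pos 6: 'k'=='k'
Differing positions: 6
Hamming distance: 6


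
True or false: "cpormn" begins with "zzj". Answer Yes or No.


Input string: 'cpormn'
Prefix to check: 'zzj'
First 3 characters of input: 'cpo'
Match: False
Result: No


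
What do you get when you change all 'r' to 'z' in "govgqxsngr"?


Input string: 'govgqxsngr'
Operation: replace 'r' with 'z'
Positions of 'r': 9
After replacement: govgqxsngz


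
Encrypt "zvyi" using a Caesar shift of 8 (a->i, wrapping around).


Input: 'zvyi', shift = 8
Operation: for each letter, (position + 8) mod 26
Mapping: 'z'(25+8=33, 33 mod 26=7)->'h', 'v'(21+8=29, 29 mod 26=3)->'d', 'y'(24+8=32, 32 mod 26=6)->'g', 'i'(8+8=16)->'q'
Result: hdgq


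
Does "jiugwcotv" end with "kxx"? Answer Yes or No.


Input string: 'jiugwcotv'
Suffix to check: 'kxx'
Last 3 characters of input: 'otv'
Match: False
Result: No


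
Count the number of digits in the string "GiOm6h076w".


Input string: 'GiOm6h076w'
Operation: count digit characters (0-9)
Scan: 'G', 'i', 'O', 'm', '6'(digit), 'h', '0'(digit), '7'(digit), '6'(digit), 'w'
Digits found: 4
Result: 4


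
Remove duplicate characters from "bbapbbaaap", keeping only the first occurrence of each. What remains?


Input: 'bbapbbaaap'
Operation: keep first occurrence of each character
Scan: s[0]='b' new -> keep; s[1]='b' seen -> skip; s[2]='a' new -> keep; s[3]='p' new -> keep; s[4]='b' seen -> skip; s[5]='b' seen -> skip; s[6]='a' seen -> skip; s[7]='a' seen -> skip; s[8]='a' seen -> skip; s[9]='p' seen -> skip
Result: bap


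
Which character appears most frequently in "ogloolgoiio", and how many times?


Input: 'ogloolgoiio'
Operation: tally each character
Counts: 'g':2, 'i':2, 'l':2, 'o':5
Maximum: 'o' appears 5 times


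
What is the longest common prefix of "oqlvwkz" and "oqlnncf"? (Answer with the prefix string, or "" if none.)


String 1: 'oqlvwkz'
String 2: 'oqlnncf'
Compare position by position:
pos 0: 'o' vs 'o' match
pos 1: 'q' vs 'q' match
pos 2: 'l' vs 'l' match
pos 3: 'v' vs 'n' differ -> stop
Longest common prefix: "oql" (length 3)


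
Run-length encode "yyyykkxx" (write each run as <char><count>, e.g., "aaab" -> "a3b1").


Input: 'yyyykkxx'
Operation: identify consecutive runs
Runs: 'yyyy' -> y4, 'kk' -> k2, 'xx' -> x2
Encoded: y4k2x2


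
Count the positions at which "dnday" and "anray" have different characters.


String 1: 'dnday'
String 2: 'anray'
Compare each position: pos 0: 'd'!='a', pos 1: 'n'=='n', pos 2: 'd'!='r', pos 3: 'a'=='a', pos 4: 'y'=='y'
Differing positions: 2
Hamming distance: 2


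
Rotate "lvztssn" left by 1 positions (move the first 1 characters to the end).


Input: 'lvztssn', shift = 1
Operation: split at index 1 and swap parts
Front part s[0:1] = 'l'
Back part s[1:] = 'vztssn'
Rotated = back + front = 'vztssn' + 'l'
Result: vztssnl


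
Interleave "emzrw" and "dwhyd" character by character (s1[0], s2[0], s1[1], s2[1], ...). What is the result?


String 1: 'emzrw'
String 2: 'dwhyd'
Operation: alternate characters
Pairs: 'e'+'d', 'm'+'w', 'z'+'h', 'r'+'y', 'w'+'d'
Result: edmwzhrywd


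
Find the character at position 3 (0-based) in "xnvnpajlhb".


Input string: 'xnvnpajlhb'
Operation: get character at index 3
Index mapping: s[0]='x', s[1]='n', s[2]='v', s[3]='n'
Result: 'n'


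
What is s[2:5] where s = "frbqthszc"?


Input string: 'frbqthszc'
Operation: slice [2:5]
Extract characters: s[2]='b', s[3]='q', s[4]='t'
Result: bqt


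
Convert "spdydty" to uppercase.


Input string: 'spdydty'
Operation: convert each letter to uppercase
Mapping: 's'->'S', 'p'->'P', 'd'->'D', 'y'->'Y', 'd'->'D', 't'->'T', 'y'->'Y'
Result: SPDYDTY


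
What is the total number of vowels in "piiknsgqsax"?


Input string: 'piiknsgqsax'
Operation: count vowels (a, e, i, o, u)
Scan: s[0]='p', s[1]='i' (vowel), s[2]='i' (vowel), s[3]='k', s[4]='n', s[5]='s', s[6]='g', s[7]='q', s[8]='s', s[9]='a' (vowel), s[10]='x'
Vowels found: 3
Result: 3


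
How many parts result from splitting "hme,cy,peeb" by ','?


Input string: 'hme,cy,peeb'
Delimiter: ','
Split result: 'hme', 'cy', 'peeb'
Number of parts: 3


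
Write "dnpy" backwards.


Input string: 'dnpy'
Operation: reverse character order
Original order: 'd' -> 'n' -> 'p' -> 'y'
Reversed order: 'y' -> 'p' -> 'n' -> 'd'
Result: ypnd


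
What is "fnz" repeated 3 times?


Input string: 'fnz'
Operation: repeat 3 times
Concatenation: 'fnz' + 'fnz' + 'fnz'
Result: fnzfnzfnz


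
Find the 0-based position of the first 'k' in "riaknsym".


Input string: 'riaknsym'
Target: 'k'
Scanning left to right: s[0]='r', s[1]='i', s[2]='a', s[3]='k'
First match at index: 3


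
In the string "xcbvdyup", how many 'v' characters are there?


Input string: 'xcbvdyup'
Target character: 'v'
Scan each position: s[3]='v'
Matches found at indices: 3
Total: 1


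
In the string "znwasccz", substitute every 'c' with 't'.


Input string: 'znwasccz'
Operation: replace 'c' with 't'
Positions of 'c': 5, 6
After replacement: znwasttz


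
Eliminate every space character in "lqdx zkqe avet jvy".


Input string: 'lqdx zkqe avet jvy'
Operation: remove all spaces
Words: 'lqdx', 'zkqe', 'avet', 'jvy'
Join without spaces: lqdxzkqeavetjvy


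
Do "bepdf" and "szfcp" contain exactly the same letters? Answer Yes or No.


String 1: 'bepdf' -> sorted: 'bdefp'
String 2: 'szfcp' -> sorted: 'cfpsz'
Compare sorted forms: 'bdefp' != 'cfpsz'
Anagram: No


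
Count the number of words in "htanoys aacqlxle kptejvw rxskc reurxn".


Input string: 'htanoys aacqlxle kptejvw rxskc reurxn'
Operation: split by spaces
Words found: 'htanoys', 'aacqlxle', 'kptejvw', 'rxskc', 'reurxn'
Word count: 5


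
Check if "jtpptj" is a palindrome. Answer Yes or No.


Input string: 'jtpptj'
Reversed: 'jtpptj'
Compare pairs: s[0]='j' vs s[5]='j' (match), s[1]='t' vs s[4]='t' (match), s[2]='p' vs s[3]='p' (match)
Palindrome: Yes


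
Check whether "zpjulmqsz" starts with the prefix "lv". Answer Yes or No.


Input string: 'zpjulmqsz'
Prefix to check: 'lv'
First 2 characters of input: 'zp'
Match: False
Result: No


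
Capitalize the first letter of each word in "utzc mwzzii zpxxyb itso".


Input string: 'utzc mwzzii zpxxyb itso'
Operation: capitalize first letter of each word
Word transformations: 'utzc'->'Utzc', 'mwzzii'->'Mwzzii', 'zpxxyb'->'Zpxxyb', 'itso'->'Itso'
Result: Utzc Mwzzii Zpxxyb Itso


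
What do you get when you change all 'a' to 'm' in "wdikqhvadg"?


Input string: 'wdikqhvadg'
Operation: replace 'a' with 'm'
Positions of 'a': 7
After replacement: wdikqhvmdg


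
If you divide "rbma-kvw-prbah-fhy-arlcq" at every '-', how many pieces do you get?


Input string: 'rbma-kvw-prbah-fhy-arlcq'
Delimiter: '-'
Split result: 'rbma', 'kvw', 'prbah', 'fhy', 'arlcq'
Number of parts: 5


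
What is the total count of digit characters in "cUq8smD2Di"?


Input string: 'cUq8smD2Di'
Operation: count digit characters (0-9)
Scan: 'c', 'U', 'q', '8'(digit), 's', 'm', 'D', '2'(digit), 'D', 'i'
Digits found: 2
Result: 2


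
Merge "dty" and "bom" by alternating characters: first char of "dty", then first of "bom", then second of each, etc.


String 1: 'dty'
String 2: 'bom'
Operation: alternate characters
Pairs: 'd'+'b', 't'+'o', 'y'+'m'
Result: dbtoym


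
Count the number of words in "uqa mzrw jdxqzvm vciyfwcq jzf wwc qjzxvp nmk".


Input string: 'uqa mzrw jdxqzvm vciyfwcq jzf wwc qjzxvp nmk'
Operation: split by spaces
Words found: 'uqa', 'mzrw', 'jdxqzvm', 'vciyfwcq', 'jzf', 'wwc', 'qjzxvp', 'nmk'
Word count: 8


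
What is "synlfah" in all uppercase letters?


Input string: 'synlfah'
Operation: convert each letter to uppercase
Mapping: 's'->'S', 'y'->'Y', 'n'->'N', 'l'->'L', 'f'->'F', 'a'->'A', 'h'->'H'
Result: SYNLFAH


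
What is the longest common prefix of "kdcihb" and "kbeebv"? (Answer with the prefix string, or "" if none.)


String 1: 'kdcihb'
String 2: 'kbeebv'
Compare position by position:
pos 0: 'k' vs 'k' match
pos 1: 'd' vs 'b' differ -> stop
Longest common prefix: "k" (length 1)


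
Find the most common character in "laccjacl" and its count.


Input: 'laccjacl'
Operation: tally each character
Counts: 'a':2, 'c':3, 'j':1, 'l':2
Maximum: 'c' appears 3 times


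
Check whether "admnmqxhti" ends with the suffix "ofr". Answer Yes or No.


Input string: 'admnmqxhti'
Suffix to check: 'ofr'
Last 3 characters of input: 'hti'
Match: False
Result: No


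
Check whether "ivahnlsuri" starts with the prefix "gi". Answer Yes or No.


Input string: 'ivahnlsuri'
Prefix to check: 'gi'
First 2 characters of input: 'iv'
Match: False
Result: No


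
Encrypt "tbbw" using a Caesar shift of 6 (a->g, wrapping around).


Input: 'tbbw', shift = 6
Operation: for each letter, (position + 6) mod 26
Mapping: 't'(19+6=25)->'z', 'b'(1+6=7)->'h', 'b'(1+6=7)->'h', 'w'(22+6=28, 28 mod 26=2)->'c'
Result: zhhc


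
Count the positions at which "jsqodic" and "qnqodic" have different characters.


String 1: 'jsqodic'
String 2: 'qnqodic'
Compare each position: pos 0: 'j'!='q', pos 1: 's'!='n', pos 2: 'q'=='q', pos 3: 'o'=='o', pos 4: 'd'=='d', pos 5: 'i'=='i', pos 6: 'c'=='c'
Differing positions: 2
Hamming distance: 2


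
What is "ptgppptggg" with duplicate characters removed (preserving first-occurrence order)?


Input: 'ptgppptggg'
Operation: keep first occurrence of each character
Scan: s[0]='p' new -> keep; s[1]='t' new -> keep; s[2]='g' new -> keep; s[3]='p' seen -> skip; s[4]='p' seen -> skip; s[5]='p' seen -> skip; s[6]='t' seen -> skip; s[7]='g' seen -> skip; s[8]='g' seen -> skip; s[9]='g' seen -> skip
Result: ptg


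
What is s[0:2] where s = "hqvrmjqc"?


Input string: 'hqvrmjqc'
Operation: slice [0:2]
Extract characters: s[0]='h', s[1]='q'
Result: hq


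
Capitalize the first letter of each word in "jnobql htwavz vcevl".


Input string: 'jnobql htwavz vcevl'
Operation: capitalize first letter of each word
Word transformations: 'jnobql'->'Jnobql', 'htwavz'->'Htwavz', 'vcevl'->'Vcevl'
Result: Jnobql Htwavz Vcevl


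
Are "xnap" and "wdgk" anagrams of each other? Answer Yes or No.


String 1: 'xnap' -> sorted: 'anpx'
String 2: 'wdgk' -> sorted: 'dgkw'
Compare sorted forms: 'anpx' != 'dgkw'
Anagram: No


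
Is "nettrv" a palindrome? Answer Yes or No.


Input string: 'nettrv'
Reversed: 'vrtten'
Compare pairs: s[0]='n' vs s[5]='v' (mismatch), s[1]='e' vs s[4]='r' (mismatch), s[2]='t' vs s[3]='t' (match)
Palindrome: No


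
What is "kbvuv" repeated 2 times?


Input string: 'kbvuv'
Operation: repeat 2 times
Concatenation: 'kbvuv' + 'kbvuv'
Result: kbvuvkbvuv


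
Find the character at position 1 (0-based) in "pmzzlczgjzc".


Input string: 'pmzzlczgjzc'
Operation: get character at index 1
Index mapping: s[0]='p', s[1]='m'
Result: 'm'


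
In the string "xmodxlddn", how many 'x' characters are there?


Input string: 'xmodxlddn'
Target character: 'x'
Scan each position: s[0]='x', s[4]='x'
Matches found at indices: 0, 4
Total: 2


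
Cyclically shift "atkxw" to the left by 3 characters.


Input: 'atkxw', shift = 3
Operation: split at index 3 and swap parts
Front part s[0:3] = 'atk'
Back part s[3:] = 'xw'
Rotated = back + front = 'xw' + 'atk'
Result: xwatk


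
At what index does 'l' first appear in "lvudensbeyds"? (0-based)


Input string: 'lvudensbeyds'
Target: 'l'
Scanning left to right: s[0]='l'
First match at index: 0


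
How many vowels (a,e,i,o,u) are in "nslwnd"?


Input string: 'nslwnd'
Operation: count vowels (a, e, i, o, u)
Scan: s[0]='n', s[1]='s', s[2]='l', s[3]='w', s[4]='n', s[5]='d'
Vowels found: 0
Result: 0


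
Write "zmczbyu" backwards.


Input string: 'zmczbyu'
Operation: reverse character order
Original order: 'z' -> 'm' -> 'c' -> 'z' -> 'b' -> 'y' -> 'u'
Reversed order: 'u' -> 'y' -> 'b' -> 'z' -> 'c' -> 'm' -> 'z'
Result: uybzcmz


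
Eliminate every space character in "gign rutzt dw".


Input string: 'gign rutzt dw'
Operation: remove all spaces
Words: 'gign', 'rutzt', 'dw'
Join without spaces: gignrutztdw


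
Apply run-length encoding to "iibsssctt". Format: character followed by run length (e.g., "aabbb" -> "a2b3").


Input: 'iibsssctt'
Operation: identify consecutive runs
Runs: 'ii' -> i2, 'b' -> b1, 'sss' -> s3, 'c' -> c1, 'tt' -> t2
Encoded: i2b1s3c1t2


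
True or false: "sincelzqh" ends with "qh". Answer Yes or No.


Input string: 'sincelzqh'
Suffix to check: 'qh'
Last 2 characters of input: 'qh'
Match: True
Result: Yes


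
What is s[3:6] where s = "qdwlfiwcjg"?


Input string: 'qdwlfiwcjg'
Operation: slice [3:6]
Extract characters: s[3]='l', s[4]='f', s[5]='i'
Result: lfi


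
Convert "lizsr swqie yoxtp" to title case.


Input string: 'lizsr swqie yoxtp'
Operation: capitalize first letter of each word
Word transformations: 'lizsr'->'Lizsr', 'swqie'->'Swqie', 'yoxtp'->'Yoxtp'
Result: Lizsr Swqie Yoxtp


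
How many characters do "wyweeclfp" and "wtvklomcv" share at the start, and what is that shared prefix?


String 1: 'wyweeclfp'
String 2: 'wtvklomcv'
Compare position by position:
pos 0: 'w' vs 'w' match
pos 1: 'y' vs 't' differ -> stop
Longest common prefix: "w" (length 1)


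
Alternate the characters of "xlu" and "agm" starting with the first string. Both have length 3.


String 1: 'xlu'
String 2: 'agm'
Operation: alternate characters
Pairs: 'x'+'a', 'l'+'g', 'u'+'m'
Result: xalgum


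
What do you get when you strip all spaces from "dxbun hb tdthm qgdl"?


Input string: 'dxbun hb tdthm qgdl'
Operation: remove all spaces
Words: 'dxbun', 'hb', 'tdthm', 'qgdl'
Join without spaces: dxbunhbtdthmqgdl


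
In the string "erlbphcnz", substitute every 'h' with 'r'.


Input string: 'erlbphcnz'
Operation: replace 'h' with 'r'
Positions of 'h': 5
After replacement: erlbprcnz


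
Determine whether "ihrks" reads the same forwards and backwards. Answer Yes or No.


Input string: 'ihrks'
Reversed: 'skrhi'
Compare pairs: s[0]='i' vs s[4]='s' (mismatch), s[1]='h' vs s[3]='k' (mismatch)
Palindrome: No


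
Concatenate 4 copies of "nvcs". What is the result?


Input string: 'nvcs'
Operation: repeat 4 times
Concatenation: 'nvcs' + 'nvcs' + 'nvcs' + 'nvcs'
Result: nvcsnvcsnvcsnvcs


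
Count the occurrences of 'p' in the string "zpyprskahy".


Input string: 'zpyprskahy'
Target character: 'p'
Scan each position: s[1]='p', s[3]='p'
Matches found at indices: 1, 3
Total: 2


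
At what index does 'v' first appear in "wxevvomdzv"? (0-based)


Input string: 'wxevvomdzv'
Target: 'v'
Scanning left to right: s[0]='w', s[1]='x', s[2]='e', s[3]='v'
First match at index: 3


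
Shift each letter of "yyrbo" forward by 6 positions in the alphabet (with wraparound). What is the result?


Input: 'yyrbo', shift = 6
Operation: for each letter, (position + 6) mod 26
Mapping: 'y'(24+6=30, 30 mod 26=4)->'e', 'y'(24+6=30, 30 mod 26=4)->'e', 'r'(17+6=23)->'x', 'b'(1+6=7)->'h', 'o'(14+6=20)->'u'
Result: eexhu


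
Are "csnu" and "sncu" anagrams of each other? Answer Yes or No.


String 1: 'csnu' -> sorted: 'cnsu'
String 2: 'sncu' -> sorted: 'cnsu'
Compare sorted forms: 'cnsu' == 'cnsu'
Anagram: Yes


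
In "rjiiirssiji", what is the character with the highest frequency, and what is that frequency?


Input: 'rjiiirssiji'
Operation: tally each character
Counts: 'i':5, 'j':2, 'r':2, 's':2
Maximum: 'i' appears 5 times


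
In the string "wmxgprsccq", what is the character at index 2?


Input string: 'wmxgprsccq'
Operation: get character at index 2
Index mapping: s[0]='w', s[1]='m', s[2]='x'
Result: 'x'


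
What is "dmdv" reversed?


Input string: 'dmdv'
Operation: reverse character order
Original order: 'd' -> 'm' -> 'd' -> 'v'
Reversed order: 'v' -> 'd' -> 'm' -> 'd'
Result: vdmd


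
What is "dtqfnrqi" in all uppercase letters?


Input string: 'dtqfnrqi'
Operation: convert each letter to uppercase
Mapping: 'd'->'D', 't'->'T', 'q'->'Q', 'f'->'F', 'n'->'N', 'r'->'R', 'q'->'Q', 'i'->'I'
Result: DTQFNRQI


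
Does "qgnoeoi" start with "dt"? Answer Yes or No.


Input string: 'qgnoeoi'
Prefix to check: 'dt'
First 2 characters of input: 'qg'
Match: False
Result: No


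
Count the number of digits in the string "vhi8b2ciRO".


Input string: 'vhi8b2ciRO'
Operation: count digit characters (0-9)
Scan: 'v', 'h', 'i', '8'(digit), 'b', '2'(digit), 'c', 'i', 'R', 'O'
Digits found: 2
Result: 2


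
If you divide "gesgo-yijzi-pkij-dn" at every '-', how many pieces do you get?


Input string: 'gesgo-yijzi-pkij-dn'
Delimiter: '-'
Split result: 'gesgo', 'yijzi', 'pkij', 'dn'
Number of parts: 4


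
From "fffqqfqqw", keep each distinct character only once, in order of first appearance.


Input: 'fffqqfqqw'
Operation: keep first occurrence of each character
Scan: s[0]='f' new -> keep; s[1]='f' seen -> skip; s[2]='f' seen -> skip; s[3]='q' new -> keep; s[4]='q' seen -> skip; s[5]='f' seen -> skip; s[6]='q' seen -> skip; s[7]='q' seen -> skip; s[8]='w' new -> keep
Result: fqw


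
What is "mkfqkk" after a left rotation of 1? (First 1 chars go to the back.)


Input: 'mkfqkk', shift = 1
Operation: split at index 1 and swap parts
Front part s[0:1] = 'm'
Back part s[1:] = 'kfqkk'
Rotated = back + front = 'kfqkk' + 'm'
Result: kfqkkm


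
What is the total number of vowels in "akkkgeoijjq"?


Input string: 'akkkgeoijjq'
Operation: count vowels (a, e, i, o, u)
Scan: s[0]='a' (vowel), s[1]='k', s[2]='k', s[3]='k', s[4]='g', s[5]='e' (vowel), s[6]='o' (vowel), s[7]='i' (vowel), s[8]='j', s[9]='j', s[10]='q'
Vowels found: 4
Result: 4


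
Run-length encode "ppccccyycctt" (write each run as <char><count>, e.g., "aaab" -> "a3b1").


Input: 'ppccccyycctt'
Operation: identify consecutive runs
Runs: 'pp' -> p2, 'cccc' -> c4, 'yy' -> y2, 'cc' -> c2, 'tt' -> t2
Encoded: p2c4y2c2t2


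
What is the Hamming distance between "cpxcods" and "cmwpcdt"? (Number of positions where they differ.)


String 1: 'cpxcods'
String 2: 'cmwpcdt'
Compare each position: pos 0: 'c'=='c', pos 1: 'p'!='m', pos 2: 'x'!='w', pos 3: 'c'!='p', pos 4: 'o'!='c', pos 5: 'd'=='d', pos 6: 's'!='t'
Differing positions: 5
Hamming distance: 5


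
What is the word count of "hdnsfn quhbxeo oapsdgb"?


Input string: 'hdnsfn quhbxeo oapsdgb'
Operation: split by spaces
Words found: 'hdnsfn', 'quhbxeo', 'oapsdgb'
Word count: 3


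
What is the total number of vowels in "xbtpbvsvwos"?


Input string: 'xbtpbvsvwos'
Operation: count vowels (a, e, i, o, u)
Scan: s[0]='x', s[1]='b', s[2]='t', s[3]='p', s[4]='b', s[5]='v', s[6]='s', s[7]='v', s[8]='w', s[9]='o' (vowel), s[10]='s'
Vowels found: 1
Result: 1


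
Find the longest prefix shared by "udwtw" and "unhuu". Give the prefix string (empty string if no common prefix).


String 1: 'udwtw'
String 2: 'unhuu'
Compare position by position:
pos 0: 'u' vs 'u' match
pos 1: 'd' vs 'n' differ -> stop
Longest common prefix: "u" (length 1)


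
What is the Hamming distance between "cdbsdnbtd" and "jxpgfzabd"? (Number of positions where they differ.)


String 1: 'cdbsdnbtd'
String 2: 'jxpgfzabd'
Compare each position: pos 0: 'c'!='j', pos 1: 'd'!='x', pos 2: 'b'!='p', pos 3: 's'!='g', pos 4: 'd'!='f', pos 5: 'n'!='z', pos 6: 'b'!='a', pos 7: 't'!='b', pos 8: 'd'=='d'
Differing positions: 8
Hamming distance: 8


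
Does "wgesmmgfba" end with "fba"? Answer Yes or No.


Input string: 'wgesmmgfba'
Suffix to check: 'fba'
Last 3 characters of input: 'fba'
Match: True
Result: Yes


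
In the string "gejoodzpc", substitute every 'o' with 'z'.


Input string: 'gejoodzpc'
Operation: replace 'o' with 'z'
Positions of 'o': 3, 4
After replacement: gejzzdzpc


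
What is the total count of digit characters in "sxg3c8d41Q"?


Input string: 'sxg3c8d41Q'
Operation: count digit characters (0-9)
Scan: 's', 'x', 'g', '3'(digit), 'c', '8'(digit), 'd', '4'(digit), '1'(digit), 'Q'
Digits found: 4
Result: 4


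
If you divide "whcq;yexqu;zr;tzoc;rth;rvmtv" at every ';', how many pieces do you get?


Input string: 'whcq;yexqu;zr;tzoc;rth;rvmtv'
Delimiter: ';'
Split result: 'whcq', 'yexqu', 'zr', 'tzoc', 'rth', 'rvmtv'
Number of parts: 6


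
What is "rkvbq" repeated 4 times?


Input string: 'rkvbq'
Operation: repeat 4 times
Concatenation: 'rkvbq' + 'rkvbq' + 'rkvbq' + 'rkvbq'
Result: rkvbqrkvbqrkvbqrkvbq


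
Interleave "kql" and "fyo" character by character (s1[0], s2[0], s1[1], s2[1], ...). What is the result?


String 1: 'kql'
String 2: 'fyo'
Operation: alternate characters
Pairs: 'k'+'f', 'q'+'y', 'l'+'o'
Result: kfqylo


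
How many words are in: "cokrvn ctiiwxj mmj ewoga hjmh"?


Input string: 'cokrvn ctiiwxj mmj ewoga hjmh'
Operation: split by spaces
Words found: 'cokrvn', 'ctiiwxj', 'mmj', 'ewoga', 'hjmh'
Word count: 5


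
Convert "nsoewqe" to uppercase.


Input string: 'nsoewqe'
Operation: convert each letter to uppercase
Mapping: 'n'->'N', 's'->'S', 'o'->'O', 'e'->'E', 'w'->'W', 'q'->'Q', 'e'->'E'
Result: NSOEWQE


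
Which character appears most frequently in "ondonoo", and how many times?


Input: 'ondonoo'
Operation: tally each character
Counts: 'd':1, 'n':2, 'o':4
Maximum: 'o' appears 4 times


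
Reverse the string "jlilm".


Input string: 'jlilm'
Operation: reverse character order
Original order: 'j' -> 'l' -> 'i' -> 'l' -> 'm'
Reversed order: 'm' -> 'l' -> 'i' -> 'l' -> 'j'
Result: mlilj


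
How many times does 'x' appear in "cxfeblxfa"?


Input string: 'cxfeblxfa'
Target character: 'x'
Scan each position: s[1]='x', s[6]='x'
Matches found at indices: 1, 6
Total: 2


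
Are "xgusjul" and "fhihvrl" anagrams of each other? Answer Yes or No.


String 1: 'xgusjul' -> sorted: 'gjlsuux'
String 2: 'fhihvrl' -> sorted: 'fhhilrv'
Compare sorted forms: 'gjlsuux' != 'fhhilrv'
Anagram: No


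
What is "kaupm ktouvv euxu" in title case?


Input string: 'kaupm ktouvv euxu'
Operation: capitalize first letter of each word
Word transformations: 'kaupm'->'Kaupm', 'ktouvv'->'Ktouvv', 'euxu'->'Euxu'
Result: Kaupm Ktouvv Euxu


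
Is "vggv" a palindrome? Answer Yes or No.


Input string: 'vggv'
Reversed: 'vggv'
Compare pairs: s[0]='v' vs s[3]='v' (match), s[1]='g' vs s[2]='g' (match)
Palindrome: Yes


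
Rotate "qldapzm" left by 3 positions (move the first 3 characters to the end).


Input: 'qldapzm', shift = 3
Operation: split at index 3 and swap parts
Front part s[0:3] = 'qld'
Back part s[3:] = 'apzm'
Rotated = back + front = 'apzm' + 'qld'
Result: apzmqld


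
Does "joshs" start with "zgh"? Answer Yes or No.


Input string: 'joshs'
Prefix to check: 'zgh'
First 3 characters of input: 'jos'
Match: False
Result: No


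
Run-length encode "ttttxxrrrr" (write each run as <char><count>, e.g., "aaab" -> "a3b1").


Input: 'ttttxxrrrr'
Operation: identify consecutive runs
Runs: 'tttt' -> t4, 'xx' -> x2, 'rrrr' -> r4
Encoded: t4x2r4


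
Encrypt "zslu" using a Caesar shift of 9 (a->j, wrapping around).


Input: 'zslu', shift = 9
Operation: for each letter, (position + 9) mod 26
Mapping: 'z'(25+9=34, 34 mod 26=8)->'i', 's'(18+9=27, 27 mod 26=1)->'b', 'l'(11+9=20)->'u', 'u'(20+9=29, 29 mod 26=3)->'d'
Result: ibud


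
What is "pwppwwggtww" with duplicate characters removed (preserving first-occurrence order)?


Input: 'pwppwwggtww'
Operation: keep first occurrence of each character
Scan: s[0]='p' new -> keep; s[1]='w' new -> keep; s[2]='p' seen -> skip; s[3]='p' seen -> skip; s[4]='w' seen -> skip; s[5]='w' seen -> skip; s[6]='g' new -> keep; s[7]='g' seen -> skip; s[8]='t' new -> keep; s[9]='w' seen -> skip; s[10]='w' seen -> skip
Result: pwgt


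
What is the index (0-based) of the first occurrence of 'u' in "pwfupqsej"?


Input string: 'pwfupqsej'
Target: 'u'
Scanning left to right: s[0]='p', s[1]='w', s[2]='f', s[3]='u'
First match at index: 3


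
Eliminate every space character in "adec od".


Input string: 'adec od'
Operation: remove all spaces
Words: 'adec', 'od'
Join without spaces: adecod


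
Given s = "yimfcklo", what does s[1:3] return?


Input string: 'yimfcklo'
Operation: slice [1:3]
Extract characters: s[1]='i', s[2]='m'
Result: im


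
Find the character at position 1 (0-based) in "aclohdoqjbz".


Input string: 'aclohdoqjbz'
Operation: get character at index 1
Index mapping: s[0]='a', s[1]='c'
Result: 'c'


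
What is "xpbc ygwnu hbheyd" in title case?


Input string: 'xpbc ygwnu hbheyd'
Operation: capitalize first letter of each word
Word transformations: 'xpbc'->'Xpbc', 'ygwnu'->'Ygwnu', 'hbheyd'->'Hbheyd'
Result: Xpbc Ygwnu Hbheyd


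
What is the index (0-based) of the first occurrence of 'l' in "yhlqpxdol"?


Input string: 'yhlqpxdol'
Target: 'l'
Scanning left to right: s[0]='y', s[1]='h', s[2]='l'
First match at index: 2


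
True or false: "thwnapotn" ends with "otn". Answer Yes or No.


Input string: 'thwnapotn'
Suffix to check: 'otn'
Last 3 characters of input: 'otn'
Match: True
Result: Yes


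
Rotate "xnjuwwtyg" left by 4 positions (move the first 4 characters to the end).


Input: 'xnjuwwtyg', shift = 4
Operation: split at index 4 and swap parts
Front part s[0:4] = 'xnju'
Back part s[4:] = 'wwtyg'
Rotated = back + front = 'wwtyg' + 'xnju'
Result: wwtygxnju


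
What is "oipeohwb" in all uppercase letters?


Input string: 'oipeohwb'
Operation: convert each letter to uppercase
Mapping: 'o'->'O', 'i'->'I', 'p'->'P', 'e'->'E', 'o'->'O', 'h'->'H', 'w'->'W', 'b'->'B'
Result: OIPEOHWB


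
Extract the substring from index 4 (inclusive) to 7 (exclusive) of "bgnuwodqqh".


Input string: 'bgnuwodqqh'
Operation: slice [4:7]
Extract characters: s[4]='w', s[5]='o', s[6]='d'
Result: wod


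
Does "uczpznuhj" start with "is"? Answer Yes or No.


Input string: 'uczpznuhj'
Prefix to check: 'is'
First 2 characters of input: 'uc'
Match: False
Result: No


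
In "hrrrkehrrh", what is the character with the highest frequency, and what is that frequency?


Input: 'hrrrkehrrh'
Operation: tally each character
Counts: 'e':1, 'h':3, 'k':1, 'r':5
Maximum: 'r' appears 5 times


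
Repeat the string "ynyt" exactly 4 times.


Input string: 'ynyt'
Operation: repeat 4 times
Concatenation: 'ynyt' + 'ynyt' + 'ynyt' + 'ynyt'
Result: ynytynytynytynyt


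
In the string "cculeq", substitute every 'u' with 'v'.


Input string: 'cculeq'
Operation: replace 'u' with 'v'
Positions of 'u': 2
After replacement: ccvleq


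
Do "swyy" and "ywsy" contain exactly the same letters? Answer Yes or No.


String 1: 'swyy' -> sorted: 'swyy'
String 2: 'ywsy' -> sorted: 'swyy'
Compare sorted forms: 'swyy' == 'swyy'
Anagram: Yes


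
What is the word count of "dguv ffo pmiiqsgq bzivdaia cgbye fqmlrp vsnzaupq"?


Input string: 'dguv ffo pmiiqsgq bzivdaia cgbye fqmlrp vsnzaupq'
Operation: split by spaces
Words found: 'dguv', 'ffo', 'pmiiqsgq', 'bzivdaia', 'cgbye', 'fqmlrp', 'vsnzaupq'
Word count: 7


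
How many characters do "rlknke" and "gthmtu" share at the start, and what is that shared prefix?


String 1: 'rlknke'
String 2: 'gthmtu'
Compare position by position:
pos 0: 'r' vs 'g' differ -> stop
Longest common prefix: "" (length 0)


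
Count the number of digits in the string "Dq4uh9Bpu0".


Input string: 'Dq4uh9Bpu0'
Operation: count digit characters (0-9)
Scan: 'D', 'q', '4'(digit), 'u', 'h', '9'(digit), 'B', 'p', 'u', '0'(digit)
Digits found: 3
Result: 3


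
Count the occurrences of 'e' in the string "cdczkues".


Input string: 'cdczkues'
Target character: 'e'
Scan each position: s[6]='e'
Matches found at indices: 6
Total: 1


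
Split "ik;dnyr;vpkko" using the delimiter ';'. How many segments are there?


Input string: 'ik;dnyr;vpkko'
Delimiter: ';'
Split result: 'ik', 'dnyr', 'vpkko'
Number of parts: 3


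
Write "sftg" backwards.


Input string: 'sftg'
Operation: reverse character order
Original order: 's' -> 'f' -> 't' -> 'g'
Reversed order: 'g' -> 't' -> 'f' -> 's'
Result: gtfs


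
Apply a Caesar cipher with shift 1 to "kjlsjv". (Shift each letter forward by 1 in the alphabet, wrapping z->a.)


Input: 'kjlsjv', shift = 1
Operation: for each letter, (position + 1) mod 26
Mapping: 'k'(10+1=11)->'l', 'j'(9+1=10)->'k', 'l'(11+1=12)->'m', 's'(18+1=19)->'t', 'j'(9+1=10)->'k', 'v'(21+1=22)->'w'
Result: lkmtkw


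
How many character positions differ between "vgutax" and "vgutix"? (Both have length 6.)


String 1: 'vgutax'
String 2: 'vgutix'
Compare each position: pos 0: 'v'=='v', pos 1: 'g'=='g', pos 2: 'u'=='u', pos 3: 't'=='t', pos 4: 'a'!='i', pos 5: 'x'=='x'
Differing positions: 1
Hamming distance: 1


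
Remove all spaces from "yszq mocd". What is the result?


Input string: 'yszq mocd'
Operation: remove all spaces
Words: 'yszq', 'mocd'
Join without spaces: yszqmocd


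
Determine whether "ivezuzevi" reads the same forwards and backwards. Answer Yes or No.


Input string: 'ivezuzevi'
Reversed: 'ivezuzevi'
Compare pairs: s[0]='i' vs s[8]='i' (match), s[1]='v' vs s[7]='v' (match), s[2]='e' vs s[6]='e' (match), s[3]='z' vs s[5]='z' (match)
Palindrome: Yes


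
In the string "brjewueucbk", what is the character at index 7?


Input string: 'brjewueucbk'
Operation: get character at index 7
Index mapping: s[0]='b', s[1]='r', s[2]='j', s[3]='e', s[4]='w', s[5]='u', s[6]='e', s[7]='u'
Result: 'u'


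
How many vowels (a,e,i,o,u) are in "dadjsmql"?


Input string: 'dadjsmql'
Operation: count vowels (a, e, i, o, u)
Scan: s[0]='d', s[1]='a' (vowel), s[2]='d', s[3]='j', s[4]='s', s[5]='m', s[6]='q', s[7]='l'
Vowels found: 1
Result: 1


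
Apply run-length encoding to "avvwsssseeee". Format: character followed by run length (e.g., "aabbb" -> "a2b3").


Input: 'avvwsssseeee'
Operation: identify consecutive runs
Runs: 'a' -> a1, 'vv' -> v2, 'w' -> w1, 'ssss' -> s4, 'eeee' -> e4
Encoded: a1v2w1s4e4


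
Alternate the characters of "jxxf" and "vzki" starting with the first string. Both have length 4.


String 1: 'jxxf'
String 2: 'vzki'
Operation: alternate characters
Pairs: 'j'+'v', 'x'+'z', 'x'+'k', 'f'+'i'
Result: jvxzxkfi


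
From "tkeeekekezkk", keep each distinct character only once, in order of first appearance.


Input: 'tkeeekekezkk'
Operation: keep first occurrence of each character
Scan: s[0]='t' new -> keep; s[1]='k' new -> keep; s[2]='e' new -> keep; s[3]='e' seen -> skip; s[4]='e' seen -> skip; s[5]='k' seen -> skip; s[6]='e' seen -> skip; s[7]='k' seen -> skip; s[8]='e' seen -> skip; s[9]='z' new -> keep; s[10]='k' seen -> skip; s[11]='k' seen -> skip
Result: tkez


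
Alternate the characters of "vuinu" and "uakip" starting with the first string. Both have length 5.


String 1: 'vuinu'
String 2: 'uakip'
Operation: alternate characters
Pairs: 'v'+'u', 'u'+'a', 'i'+'k', 'n'+'i', 'u'+'p'
Result: vuuaikniup


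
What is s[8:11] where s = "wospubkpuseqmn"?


Input string: 'wospubkpuseqmn'
Operation: slice [8:11]
Extract characters: s[8]='u', s[9]='s', s[10]='e'
Result: use


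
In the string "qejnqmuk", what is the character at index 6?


Input string: 'qejnqmuk'
Operation: get character at index 6
Index mapping: s[0]='q', s[1]='e', s[2]='j', s[3]='n', s[4]='q', s[5]='m', s[6]='u'
Result: 'u'


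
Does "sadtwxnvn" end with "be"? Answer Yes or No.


Input string: 'sadtwxnvn'
Suffix to check: 'be'
Last 2 characters of input: 'vn'
Match: False
Result: No


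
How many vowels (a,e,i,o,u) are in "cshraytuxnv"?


Input string: 'cshraytuxnv'
Operation: count vowels (a, e, i, o, u)
Scan: s[0]='c', s[1]='s', s[2]='h', s[3]='r', s[4]='a' (vowel), s[5]='y', s[6]='t', s[7]='u' (vowel), s[8]='x', s[9]='n', s[10]='v'
Vowels found: 2
Result: 2


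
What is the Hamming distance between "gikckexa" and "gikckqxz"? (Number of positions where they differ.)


String 1: 'gikckexa'
String 2: 'gikckqxz'
Compare each position: pos 0: 'g'=='g', pos 1: 'i'=='i', pos 2: 'k'=='k', pos 3: 'c'=='c', pos 4: 'k'=='k', pos 5: 'e'!='q', pos 6: 'x'=='x', pos 7: 'a'!='z'
Differing positions: 2
Hamming distance: 2
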